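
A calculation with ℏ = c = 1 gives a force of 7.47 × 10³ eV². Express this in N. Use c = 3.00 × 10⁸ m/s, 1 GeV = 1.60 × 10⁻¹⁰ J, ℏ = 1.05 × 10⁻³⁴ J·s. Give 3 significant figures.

6.07 × 10⁻⁹ N

Force is [E]/[L] = [E]²/(ℏc); restore (ℏc)⁻¹.
1 GeV² → 1/(ℏc) × (1 GeV in J)² = 8.13 × 10⁵ N.
Convert the energy scale: 7.47 × 10³ eV² = 7.47 × 10⁻¹⁵ GeV².
Result: 7.47 × 10⁻¹⁵ × 8.13 × 10⁵ = 6.07 × 10⁻⁹ N.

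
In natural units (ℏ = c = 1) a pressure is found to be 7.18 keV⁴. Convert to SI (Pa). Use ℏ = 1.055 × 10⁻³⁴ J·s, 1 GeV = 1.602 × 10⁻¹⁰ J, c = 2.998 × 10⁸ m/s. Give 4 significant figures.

1.495 × 10¹⁴ Pa

Pressure is [E]/[L]³ = [E]⁴/(ℏc)³.
1 GeV⁴ → 1/(ℏc)³ × (1 GeV in J)⁴ = 2.082 × 10³⁷ Pa.
Convert the energy scale: 7.18 keV⁴ = 7.18 × 10⁻²⁴ GeV⁴.
Result: 7.18 × 10⁻²⁴ × 2.082 × 10³⁷ = 1.495 × 10¹⁴ Pa.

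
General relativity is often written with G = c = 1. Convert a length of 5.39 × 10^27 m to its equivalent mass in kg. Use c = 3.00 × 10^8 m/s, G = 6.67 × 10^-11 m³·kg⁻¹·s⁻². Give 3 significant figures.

7.27 × 10^54 kg

Length → mass via c²/G.
5.39 × 10^27 m × (c²/G) = 7.27 × 10^54 kg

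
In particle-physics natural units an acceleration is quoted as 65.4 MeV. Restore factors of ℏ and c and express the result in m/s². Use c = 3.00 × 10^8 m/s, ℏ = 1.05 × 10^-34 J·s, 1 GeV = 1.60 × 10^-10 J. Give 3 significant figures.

2.99 × 10^31 m/s²

Acceleration is [L]/[T]² = c·[E]/ℏ.
1 GeV → c/ℏ × (1 GeV in J) = 4.57 × 10^32 m/s².
Convert the energy scale: 65.4 MeV = 0.0654 GeV.
Result: 0.0654 × 4.57 × 10^32 = 2.99 × 10^31 m/s².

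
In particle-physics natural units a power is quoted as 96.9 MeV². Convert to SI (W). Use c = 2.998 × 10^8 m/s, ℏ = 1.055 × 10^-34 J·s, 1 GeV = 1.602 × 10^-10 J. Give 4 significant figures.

Power is [E]/[T] = [E]²/ℏ.
1 GeV² → 1/ℏ × (1 GeV in J)² = 2.433 × 10^14 W.
Convert the energy scale: 96.9 MeV² = 9.69 × 10^-5 GeV².
Result: 9.69 × 10^-5 × 2.433 × 10^14 = 2.357 × 10^10 W.

2.357 × 10^10 W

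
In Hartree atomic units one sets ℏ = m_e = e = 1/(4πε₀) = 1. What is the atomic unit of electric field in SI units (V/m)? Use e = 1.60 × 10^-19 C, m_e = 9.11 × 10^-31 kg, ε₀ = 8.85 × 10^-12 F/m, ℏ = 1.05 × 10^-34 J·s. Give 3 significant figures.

E_au = E_h/(e a₀) = m_e²e⁵/((4πε₀)³ℏ⁴)
E_h = 4.38 × 10^-18 J
a₀ = 5.26 × 10^-11 m
E_h/(e·a₀) = 5.20 × 10^11 V/m

5.20 × 10^11 V/m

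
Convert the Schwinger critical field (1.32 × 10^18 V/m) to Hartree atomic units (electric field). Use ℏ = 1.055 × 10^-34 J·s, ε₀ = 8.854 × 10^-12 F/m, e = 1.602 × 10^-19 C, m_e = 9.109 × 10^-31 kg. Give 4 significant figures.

2.573 × 10^6

atomic unit of electric field: E_au = E_h/(e a₀) = m_e²e⁵/((4πε₀)³ℏ⁴) = 5.131 × 10^11 V/m.
1.32 × 10^18 / 5.131 × 10^11 = 2.573 × 10^6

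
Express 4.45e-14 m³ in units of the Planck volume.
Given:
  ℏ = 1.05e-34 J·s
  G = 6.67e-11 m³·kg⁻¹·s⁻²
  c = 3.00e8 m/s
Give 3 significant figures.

1.07e91

Planck volume: V_P = (ℏG/c³)^(3/2) = 4.18e-105 m³.
4.45e-14 / 4.18e-105 = 1.07e91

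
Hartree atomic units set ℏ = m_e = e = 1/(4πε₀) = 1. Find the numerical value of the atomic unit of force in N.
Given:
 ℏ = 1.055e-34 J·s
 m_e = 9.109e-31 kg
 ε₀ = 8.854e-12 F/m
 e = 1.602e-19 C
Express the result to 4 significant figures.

8.220e-8 N

Dimensional analysis gives F_au = E_h/a₀ = m_e²e⁶/((4πε₀)³ℏ⁴).
E_h = 4.354e-18 J
a₀ = 5.297e-11 m
E_h/a₀ = 8.220e-8 N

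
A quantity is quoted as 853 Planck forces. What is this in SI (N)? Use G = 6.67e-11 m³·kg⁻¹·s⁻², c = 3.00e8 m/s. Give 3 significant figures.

1.04e47 N

One Planck force: F_P = c⁴/G = 1.21e44 N.
853 × 1.21e44 N = 1.04e47 N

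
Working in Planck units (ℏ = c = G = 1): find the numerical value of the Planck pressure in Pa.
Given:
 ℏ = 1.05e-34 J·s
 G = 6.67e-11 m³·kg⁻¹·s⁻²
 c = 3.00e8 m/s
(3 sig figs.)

4.68e113 Pa

The unique combination of the constants set to 1 with dimensions of pressure is p_P = c⁷/(ℏG²).
  = 2.19e59 / 4.67e-55
  = 4.68e113 Pa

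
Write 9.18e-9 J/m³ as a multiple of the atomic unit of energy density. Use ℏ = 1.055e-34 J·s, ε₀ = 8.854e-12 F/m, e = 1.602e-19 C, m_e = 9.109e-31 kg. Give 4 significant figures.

3.134e-22

atomic unit of energy density: u_au = E_h/a₀³ = m_e⁴e¹⁰/((4πε₀)⁵ℏ⁸) = 2.929e13 J/m³.
9.18e-9 / 2.929e13 = 3.134e-22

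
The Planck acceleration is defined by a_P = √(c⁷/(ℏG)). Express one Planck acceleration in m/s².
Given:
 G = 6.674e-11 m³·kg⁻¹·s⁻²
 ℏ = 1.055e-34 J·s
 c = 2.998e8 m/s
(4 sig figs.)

a_P = √(c⁷/(ℏG))
  = √(3.092e103)
  = 5.560e51 m/s²

5.560e51 m/s²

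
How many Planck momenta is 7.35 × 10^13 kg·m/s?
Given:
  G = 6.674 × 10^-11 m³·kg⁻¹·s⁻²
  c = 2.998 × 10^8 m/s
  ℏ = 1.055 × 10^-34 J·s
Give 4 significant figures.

Planck momentum: p_P = √(ℏc³/G) = 6.527 kg·m/s.
7.35 × 10^13 / 6.527 = 1.126 × 10^13

1.126 × 10^13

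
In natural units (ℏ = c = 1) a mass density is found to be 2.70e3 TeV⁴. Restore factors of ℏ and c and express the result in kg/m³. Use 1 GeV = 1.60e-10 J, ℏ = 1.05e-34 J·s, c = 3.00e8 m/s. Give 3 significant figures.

6.29e35 kg/m³

Mass density is [E]/(c²[L]³) = [E]⁴/(ℏ³c⁵).
1 GeV⁴ → 1/(ℏ³c⁵) × (1 GeV in J)⁴ = 2.33e20 kg/m³.
Convert the energy scale: 2.70e3 TeV⁴ = 2.70e15 GeV⁴.
Result: 2.70e15 × 2.33e20 = 6.29e35 kg/m³.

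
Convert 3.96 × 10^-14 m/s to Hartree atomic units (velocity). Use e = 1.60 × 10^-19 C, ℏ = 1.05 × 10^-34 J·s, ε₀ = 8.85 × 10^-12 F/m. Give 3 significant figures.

1.81 × 10^-20

atomic unit of velocity: v_au = e²/(4πε₀ℏ) = 2.19 × 10^6 m/s.
3.96 × 10^-14 / 2.19 × 10^6 = 1.81 × 10^-20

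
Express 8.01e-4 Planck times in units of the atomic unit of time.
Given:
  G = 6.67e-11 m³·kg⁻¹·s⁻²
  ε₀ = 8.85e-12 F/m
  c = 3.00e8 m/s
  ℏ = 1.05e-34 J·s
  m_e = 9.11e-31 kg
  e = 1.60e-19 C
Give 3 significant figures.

Planck time: t_P = √(ℏG/c⁵) = 5.37e-44 s
atomic unit of time: τ_au = (4πε₀)²ℏ³/(m_e e⁴) = 2.40e-17 s
8.01e-4 × 5.37e-44 / 2.40e-17 = 1.79e-30

1.79e-30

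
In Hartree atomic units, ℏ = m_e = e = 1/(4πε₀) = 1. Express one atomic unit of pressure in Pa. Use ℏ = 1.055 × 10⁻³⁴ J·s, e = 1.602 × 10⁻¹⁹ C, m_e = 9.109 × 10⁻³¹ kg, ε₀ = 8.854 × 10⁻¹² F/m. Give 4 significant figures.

The unique combination of the constants set to 1 with dimensions of pressure is P_au = E_h/a₀³ = m_e⁴e¹⁰/((4πε₀)⁵ℏ⁸).
E_h = 4.354 × 10⁻¹⁸ J
a₀ = 5.297 × 10⁻¹¹ m
E_h/a₀³ = 2.929 × 10¹³ Pa

2.929 × 10¹³ Pa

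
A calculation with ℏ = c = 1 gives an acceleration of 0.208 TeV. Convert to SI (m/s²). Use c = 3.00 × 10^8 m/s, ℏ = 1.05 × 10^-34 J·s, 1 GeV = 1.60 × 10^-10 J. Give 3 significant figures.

Acceleration is [L]/[T]² = c·[E]/ℏ.
1 GeV → c/ℏ × (1 GeV in J) = 4.57 × 10^32 m/s².
Convert the energy scale: 0.208 TeV = 208 GeV.
Result: 208 × 4.57 × 10^32 = 9.51 × 10^34 m/s².

9.51 × 10^34 m/s²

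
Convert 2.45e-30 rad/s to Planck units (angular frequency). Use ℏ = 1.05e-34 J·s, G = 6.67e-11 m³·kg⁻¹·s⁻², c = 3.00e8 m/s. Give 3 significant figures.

Planck angular frequency: ω_P = √(c⁵/(ℏG)) = 1.86e43 rad/s.
2.45e-30 / 1.86e43 = 1.32e-73

1.32e-73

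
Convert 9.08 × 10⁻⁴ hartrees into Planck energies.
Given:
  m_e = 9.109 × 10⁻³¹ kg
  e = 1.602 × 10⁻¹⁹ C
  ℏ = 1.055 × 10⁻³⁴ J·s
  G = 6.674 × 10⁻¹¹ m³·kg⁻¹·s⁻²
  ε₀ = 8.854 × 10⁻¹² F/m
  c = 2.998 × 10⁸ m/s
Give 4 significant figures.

2.021 × 10⁻³⁰

hartree: E_h = m_e e⁴/(4πε₀ℏ)² = 4.354 × 10⁻¹⁸ J
Planck energy: E_P = √(ℏc⁵/G) = 1.957 × 10⁹ J
9.08 × 10⁻⁴ × 4.354 × 10⁻¹⁸ / 1.957 × 10⁹ = 2.021 × 10⁻³⁰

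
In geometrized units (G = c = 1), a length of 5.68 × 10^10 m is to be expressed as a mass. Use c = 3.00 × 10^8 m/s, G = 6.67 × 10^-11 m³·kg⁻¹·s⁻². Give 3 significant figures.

Length → mass via c²/G.
5.68 × 10^10 m × (c²/G) = 7.66 × 10^37 kg

7.66 × 10^37 kg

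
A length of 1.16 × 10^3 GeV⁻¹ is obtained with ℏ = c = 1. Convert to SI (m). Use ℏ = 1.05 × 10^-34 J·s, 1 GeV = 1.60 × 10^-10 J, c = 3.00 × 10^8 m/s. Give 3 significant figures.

A length is [E]⁻¹ in ℏ=c=1; restore one factor of ℏc.
1 GeV⁻¹ → ℏc × (1 GeV in J)⁻¹ = 1.97 × 10^-16 m.
Result: 1.16 × 10^3 × 1.97 × 10^-16 = 2.28 × 10^-13 m.

2.28 × 10^-13 m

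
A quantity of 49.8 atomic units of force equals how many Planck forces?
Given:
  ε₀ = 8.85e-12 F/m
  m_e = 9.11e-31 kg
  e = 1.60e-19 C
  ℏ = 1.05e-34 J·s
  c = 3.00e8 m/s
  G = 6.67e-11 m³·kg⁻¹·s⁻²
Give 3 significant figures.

atomic unit of force: F_au = E_h/a₀ = m_e²e⁶/((4πε₀)³ℏ⁴) = 8.33e-8 N
Planck force: F_P = c⁴/G = 1.21e44 N
49.8 × 8.33e-8 / 1.21e44 = 3.42e-50

3.42e-50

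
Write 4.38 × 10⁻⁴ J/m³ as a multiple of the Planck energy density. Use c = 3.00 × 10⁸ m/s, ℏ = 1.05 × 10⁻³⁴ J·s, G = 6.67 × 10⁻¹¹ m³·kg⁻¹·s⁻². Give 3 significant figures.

9.36 × 10⁻¹¹⁸

Planck energy density: u_P = c⁷/(ℏG²) = 4.68 × 10¹¹³ J/m³.
4.38 × 10⁻⁴ / 4.68 × 10¹¹³ = 9.36 × 10⁻¹¹⁸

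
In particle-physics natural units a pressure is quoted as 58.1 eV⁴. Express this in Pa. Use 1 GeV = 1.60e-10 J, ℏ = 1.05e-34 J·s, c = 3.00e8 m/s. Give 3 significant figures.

1.22e3 Pa

Pressure is [E]/[L]³ = [E]⁴/(ℏc)³.
1 GeV⁴ → 1/(ℏc)³ × (1 GeV in J)⁴ = 2.10e37 Pa.
Convert the energy scale: 58.1 eV⁴ = 5.81e-35 GeV⁴.
Result: 5.81e-35 × 2.10e37 = 1.22e3 Pa.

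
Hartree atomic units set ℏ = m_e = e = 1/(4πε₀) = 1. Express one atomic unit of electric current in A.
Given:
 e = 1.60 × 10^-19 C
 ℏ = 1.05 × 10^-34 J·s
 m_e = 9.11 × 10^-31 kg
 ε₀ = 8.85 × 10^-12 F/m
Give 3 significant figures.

6.67 × 10^-3 A

The unique combination of the constants set to 1 with dimensions of current is I_au = e E_h/ℏ = m_e e⁵/((4πε₀)²ℏ³).
E_h = 4.38 × 10^-18 J
e·E_h/ℏ = 6.67 × 10^-3 A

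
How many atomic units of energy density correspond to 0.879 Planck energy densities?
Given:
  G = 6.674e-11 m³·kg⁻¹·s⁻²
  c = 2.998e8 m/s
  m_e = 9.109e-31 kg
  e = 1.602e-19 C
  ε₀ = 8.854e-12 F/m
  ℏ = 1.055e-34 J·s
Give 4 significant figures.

Planck energy density: u_P = c⁷/(ℏG²) = 4.632e113 J/m³
atomic unit of energy density: u_au = E_h/a₀³ = m_e⁴e¹⁰/((4πε₀)⁵ℏ⁸) = 2.929e13 J/m³
0.879 × 4.632e113 / 2.929e13 = 1.390e100

1.390e100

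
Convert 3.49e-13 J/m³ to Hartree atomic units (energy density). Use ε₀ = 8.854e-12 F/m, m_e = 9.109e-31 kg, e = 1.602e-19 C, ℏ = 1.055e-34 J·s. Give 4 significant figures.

atomic unit of energy density: u_au = E_h/a₀³ = m_e⁴e¹⁰/((4πε₀)⁵ℏ⁸) = 2.929e13 J/m³.
3.49e-13 / 2.929e13 = 1.191e-26

1.191e-26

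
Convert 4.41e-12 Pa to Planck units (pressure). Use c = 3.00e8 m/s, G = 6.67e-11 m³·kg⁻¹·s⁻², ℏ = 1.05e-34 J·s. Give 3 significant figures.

9.42e-126

Planck pressure: p_P = c⁷/(ℏG²) = 4.68e113 Pa.
4.41e-12 / 4.68e113 = 9.42e-126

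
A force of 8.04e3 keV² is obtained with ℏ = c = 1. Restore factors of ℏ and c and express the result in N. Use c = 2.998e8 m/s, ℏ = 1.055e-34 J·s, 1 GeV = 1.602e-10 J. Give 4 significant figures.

Force is [E]/[L] = [E]²/(ℏc); restore (ℏc)⁻¹.
1 GeV² → 1/(ℏc) × (1 GeV in J)² = 8.114e5 N.
Convert the energy scale: 8.04e3 keV² = 8.04e-9 GeV².
Result: 8.04e-9 × 8.114e5 = 6.524e-3 N.

6.524e-3 N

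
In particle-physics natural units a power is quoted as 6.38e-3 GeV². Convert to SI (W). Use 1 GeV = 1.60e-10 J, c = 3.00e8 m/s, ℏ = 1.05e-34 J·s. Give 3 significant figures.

Power is [E]/[T] = [E]²/ℏ.
1 GeV² → 1/ℏ × (1 GeV in J)² = 2.44e14 W.
Result: 6.38e-3 × 2.44e14 = 1.56e12 W.

1.56e12 W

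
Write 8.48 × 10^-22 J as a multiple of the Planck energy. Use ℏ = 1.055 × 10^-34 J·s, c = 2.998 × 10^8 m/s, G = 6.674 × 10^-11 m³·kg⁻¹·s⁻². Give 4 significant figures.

4.334 × 10^-31

Planck energy: E_P = √(ℏc⁵/G) = 1.957 × 10^9 J.
8.48 × 10^-22 / 1.957 × 10^9 = 4.334 × 10^-31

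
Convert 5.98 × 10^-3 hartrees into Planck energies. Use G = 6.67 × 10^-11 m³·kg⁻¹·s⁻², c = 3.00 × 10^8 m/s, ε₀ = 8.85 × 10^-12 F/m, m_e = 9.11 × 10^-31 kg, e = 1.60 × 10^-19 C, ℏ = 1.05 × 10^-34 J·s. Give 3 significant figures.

1.34 × 10^-29

hartree: E_h = m_e e⁴/(4πε₀ℏ)² = 4.38 × 10^-18 J
Planck energy: E_P = √(ℏc⁵/G) = 1.96 × 10^9 J
5.98 × 10^-3 × 4.38 × 10^-18 / 1.96 × 10^9 = 1.34 × 10^-29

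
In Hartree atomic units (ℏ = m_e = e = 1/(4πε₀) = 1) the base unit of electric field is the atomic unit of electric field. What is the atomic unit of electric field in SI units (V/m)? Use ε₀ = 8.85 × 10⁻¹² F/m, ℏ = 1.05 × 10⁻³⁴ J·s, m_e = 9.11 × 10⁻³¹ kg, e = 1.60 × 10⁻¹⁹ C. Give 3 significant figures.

5.20 × 10¹¹ V/m

E_au = E_h/(e a₀) = m_e²e⁵/((4πε₀)³ℏ⁴)
E_h = 4.38 × 10⁻¹⁸ J
a₀ = 5.26 × 10⁻¹¹ m
E_h/(e·a₀) = 5.20 × 10¹¹ V/m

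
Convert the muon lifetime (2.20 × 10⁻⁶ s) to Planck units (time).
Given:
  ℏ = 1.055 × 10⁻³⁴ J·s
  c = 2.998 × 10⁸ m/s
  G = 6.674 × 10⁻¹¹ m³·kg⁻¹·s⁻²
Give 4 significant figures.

4.080 × 10³⁷

Planck time: t_P = √(ℏG/c⁵) = 5.392 × 10⁻⁴⁴ s.
2.20 × 10⁻⁶ / 5.392 × 10⁻⁴⁴ = 4.080 × 10³⁷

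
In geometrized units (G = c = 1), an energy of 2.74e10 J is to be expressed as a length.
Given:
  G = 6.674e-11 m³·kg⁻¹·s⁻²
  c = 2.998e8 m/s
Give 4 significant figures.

2.264e-34 m

Energy → length via G/c⁴.
2.74e10 J × (G/c⁴) = 2.264e-34 m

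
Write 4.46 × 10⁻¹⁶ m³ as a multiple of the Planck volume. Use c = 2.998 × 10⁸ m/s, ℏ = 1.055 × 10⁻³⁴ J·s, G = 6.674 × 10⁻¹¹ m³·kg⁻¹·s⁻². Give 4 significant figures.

1.056 × 10⁸⁹

Planck volume: V_P = (ℏG/c³)^(3/2) = 4.224 × 10⁻¹⁰⁵ m³.
4.46 × 10⁻¹⁶ / 4.224 × 10⁻¹⁰⁵ = 1.056 × 10⁸⁹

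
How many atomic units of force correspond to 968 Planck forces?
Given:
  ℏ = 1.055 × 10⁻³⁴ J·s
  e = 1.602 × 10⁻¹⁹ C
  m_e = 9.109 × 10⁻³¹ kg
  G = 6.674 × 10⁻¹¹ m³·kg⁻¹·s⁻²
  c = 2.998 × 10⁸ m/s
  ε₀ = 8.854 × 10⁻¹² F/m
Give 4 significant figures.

1.425 × 10⁵⁴

Planck force: F_P = c⁴/G = 1.210 × 10⁴⁴ N
atomic unit of force: F_au = E_h/a₀ = m_e²e⁶/((4πε₀)³ℏ⁴) = 8.220 × 10⁻⁸ N
968 × 1.210 × 10⁴⁴ / 8.220 × 10⁻⁸ = 1.425 × 10⁵⁴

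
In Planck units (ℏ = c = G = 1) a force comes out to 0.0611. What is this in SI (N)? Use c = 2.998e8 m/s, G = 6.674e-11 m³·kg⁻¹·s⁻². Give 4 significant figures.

7.396e42 N

One Planck force: F_P = c⁴/G = 1.210e44 N.
0.0611 × 1.210e44 N = 7.396e42 N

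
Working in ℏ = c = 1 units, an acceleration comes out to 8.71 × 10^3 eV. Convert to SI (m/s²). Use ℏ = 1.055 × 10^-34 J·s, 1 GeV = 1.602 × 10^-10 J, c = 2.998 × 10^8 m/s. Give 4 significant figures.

Acceleration is [L]/[T]² = c·[E]/ℏ.
1 GeV → c/ℏ × (1 GeV in J) = 4.552 × 10^32 m/s².
Convert the energy scale: 8.71 × 10^3 eV = 8.71 × 10^-6 GeV.
Result: 8.71 × 10^-6 × 4.552 × 10^32 = 3.965 × 10^27 m/s².

3.965 × 10^27 m/s²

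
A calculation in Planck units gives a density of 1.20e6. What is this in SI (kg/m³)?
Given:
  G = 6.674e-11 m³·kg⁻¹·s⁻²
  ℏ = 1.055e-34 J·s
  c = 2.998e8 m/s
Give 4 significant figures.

6.185e102 kg/m³

One Planck density: ρ_P = c⁵/(ℏG²) = 5.154e96 kg/m³.
1.20e6 × 5.154e96 kg/m³ = 6.185e102 kg/m³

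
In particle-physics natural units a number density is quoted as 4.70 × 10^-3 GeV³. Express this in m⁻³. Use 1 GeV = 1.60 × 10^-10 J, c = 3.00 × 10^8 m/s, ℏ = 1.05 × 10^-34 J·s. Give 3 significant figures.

6.16 × 10^44 m⁻³

Number density is [L]⁻³ = [E]³/(ℏc)³.
1 GeV³ → 1/(ℏc)³ × (1 GeV in J)³ = 1.31 × 10^47 m⁻³.
Result: 4.70 × 10^-3 × 1.31 × 10^47 = 6.16 × 10^44 m⁻³.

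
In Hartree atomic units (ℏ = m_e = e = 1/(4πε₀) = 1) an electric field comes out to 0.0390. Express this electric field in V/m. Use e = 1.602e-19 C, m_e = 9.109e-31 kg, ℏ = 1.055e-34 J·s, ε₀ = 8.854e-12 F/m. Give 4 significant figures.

2.001e10 V/m

One atomic unit of electric field: E_au = E_h/(e a₀) = m_e²e⁵/((4πε₀)³ℏ⁴) = 5.131e11 V/m.
0.0390 × 5.131e11 V/m = 2.001e10 V/m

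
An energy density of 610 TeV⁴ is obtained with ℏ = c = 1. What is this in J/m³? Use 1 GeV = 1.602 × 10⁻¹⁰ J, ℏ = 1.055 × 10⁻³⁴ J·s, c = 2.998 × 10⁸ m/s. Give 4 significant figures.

1.270 × 10⁵² J/m³

[E]/[L]³ = [E]⁴/(ℏc)³; restore (ℏc)⁻³.
1 GeV⁴ → 1/(ℏc)³ × (1 GeV in J)⁴ = 2.082 × 10³⁷ J/m³.
Convert the energy scale: 610 TeV⁴ = 6.10 × 10¹⁴ GeV⁴.
Result: 6.10 × 10¹⁴ × 2.082 × 10³⁷ = 1.270 × 10⁵² J/m³.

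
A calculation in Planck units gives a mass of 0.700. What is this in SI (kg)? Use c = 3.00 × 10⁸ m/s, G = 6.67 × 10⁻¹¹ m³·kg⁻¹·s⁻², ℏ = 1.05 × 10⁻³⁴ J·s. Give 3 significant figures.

One Planck mass: m_P = √(ℏc/G) = 2.17 × 10⁻⁸ kg.
0.700 × 2.17 × 10⁻⁸ kg = 1.52 × 10⁻⁸ kg

1.52 × 10⁻⁸ kg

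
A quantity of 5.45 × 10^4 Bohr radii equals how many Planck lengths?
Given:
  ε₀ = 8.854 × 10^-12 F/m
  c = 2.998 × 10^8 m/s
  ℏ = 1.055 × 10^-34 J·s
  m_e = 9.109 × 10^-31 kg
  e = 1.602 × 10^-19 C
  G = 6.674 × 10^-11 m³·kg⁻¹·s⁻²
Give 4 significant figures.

1.786 × 10^29

Bohr radius: a₀ = 4πε₀ℏ²/(m_e e²) = 5.297 × 10^-11 m
Planck length: ℓ_P = √(ℏG/c³) = 1.616 × 10^-35 m
5.45 × 10^4 × 5.297 × 10^-11 / 1.616 × 10^-35 = 1.786 × 10^29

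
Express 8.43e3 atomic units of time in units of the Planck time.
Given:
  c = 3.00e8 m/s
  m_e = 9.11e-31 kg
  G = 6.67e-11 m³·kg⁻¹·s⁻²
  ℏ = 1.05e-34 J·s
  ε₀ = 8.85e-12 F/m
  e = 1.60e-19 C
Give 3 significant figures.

atomic unit of time: τ_au = (4πε₀)²ℏ³/(m_e e⁴) = 2.40e-17 s
Planck time: t_P = √(ℏG/c⁵) = 5.37e-44 s
8.43e3 × 2.40e-17 / 5.37e-44 = 3.77e30

3.77e30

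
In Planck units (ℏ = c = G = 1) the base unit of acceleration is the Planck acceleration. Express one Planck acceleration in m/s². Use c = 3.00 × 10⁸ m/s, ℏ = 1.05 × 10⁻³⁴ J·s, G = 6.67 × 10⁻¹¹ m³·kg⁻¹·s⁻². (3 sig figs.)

a_P = √(c⁷/(ℏG))
  = √(3.12 × 10¹⁰³)
  = 5.59 × 10⁵¹ m/s²

5.59 × 10⁵¹ m/s²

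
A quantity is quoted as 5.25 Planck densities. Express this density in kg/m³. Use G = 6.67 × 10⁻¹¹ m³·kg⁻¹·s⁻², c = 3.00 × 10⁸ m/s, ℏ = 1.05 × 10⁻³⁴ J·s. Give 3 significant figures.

2.73 × 10⁹⁷ kg/m³

One Planck density: ρ_P = c⁵/(ℏG²) = 5.20 × 10⁹⁶ kg/m³.
5.25 × 5.20 × 10⁹⁶ kg/m³ = 2.73 × 10⁹⁷ kg/m³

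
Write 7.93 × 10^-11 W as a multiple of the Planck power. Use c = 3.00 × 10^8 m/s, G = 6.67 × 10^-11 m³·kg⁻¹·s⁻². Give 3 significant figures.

2.18 × 10^-63

Planck power: P_P = c⁵/G = 3.64 × 10^52 W.
7.93 × 10^-11 / 3.64 × 10^52 = 2.18 × 10^-63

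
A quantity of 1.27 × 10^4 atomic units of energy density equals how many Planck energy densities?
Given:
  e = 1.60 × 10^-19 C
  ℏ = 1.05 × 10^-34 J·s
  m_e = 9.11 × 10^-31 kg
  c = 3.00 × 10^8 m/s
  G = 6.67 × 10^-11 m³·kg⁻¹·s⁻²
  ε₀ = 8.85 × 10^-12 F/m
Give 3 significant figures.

atomic unit of energy density: u_au = E_h/a₀³ = m_e⁴e¹⁰/((4πε₀)⁵ℏ⁸) = 3.01 × 10^13 J/m³
Planck energy density: u_P = c⁷/(ℏG²) = 4.68 × 10^113 J/m³
1.27 × 10^4 × 3.01 × 10^13 / 4.68 × 10^113 = 8.17 × 10^-97

8.17 × 10^-97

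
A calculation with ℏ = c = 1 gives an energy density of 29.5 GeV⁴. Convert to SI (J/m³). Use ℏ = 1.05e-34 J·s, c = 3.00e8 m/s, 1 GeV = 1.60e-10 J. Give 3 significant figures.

6.19e38 J/m³

[E]/[L]³ = [E]⁴/(ℏc)³; restore (ℏc)⁻³.
1 GeV⁴ → 1/(ℏc)³ × (1 GeV in J)⁴ = 2.10e37 J/m³.
Result: 29.5 × 2.10e37 = 6.19e38 J/m³.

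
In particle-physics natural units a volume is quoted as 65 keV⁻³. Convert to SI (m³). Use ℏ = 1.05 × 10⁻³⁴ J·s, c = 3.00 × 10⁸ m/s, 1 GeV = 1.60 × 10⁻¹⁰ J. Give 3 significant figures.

Volume is [L]³ = [E]⁻³·(ℏc)³.
1 GeV⁻³ → (ℏc)³ × (1 GeV in J)⁻³ = 7.63 × 10⁻⁴⁸ m³.
Convert the energy scale: 65 keV⁻³ = 6.50 × 10¹⁹ GeV⁻³.
Result: 6.50 × 10¹⁹ × 7.63 × 10⁻⁴⁸ = 4.96 × 10⁻²⁸ m³.

4.96 × 10⁻²⁸ m³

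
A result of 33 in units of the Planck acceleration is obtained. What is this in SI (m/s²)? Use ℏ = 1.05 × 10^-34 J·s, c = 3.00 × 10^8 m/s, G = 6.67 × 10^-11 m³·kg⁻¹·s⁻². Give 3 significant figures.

One Planck acceleration: a_P = √(c⁷/(ℏG)) = 5.59 × 10^51 m/s².
33 × 5.59 × 10^51 m/s² = 1.84 × 10^53 m/s²

1.84 × 10^53 m/s²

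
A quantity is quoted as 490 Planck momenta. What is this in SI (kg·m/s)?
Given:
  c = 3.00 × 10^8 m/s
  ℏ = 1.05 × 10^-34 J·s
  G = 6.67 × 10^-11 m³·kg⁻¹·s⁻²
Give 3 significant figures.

One Planck momentum: p_P = √(ℏc³/G) = 6.52 kg·m/s.
490 × 6.52 kg·m/s = 3.19 × 10^3 kg·m/s

3.19 × 10^3 kg·m/s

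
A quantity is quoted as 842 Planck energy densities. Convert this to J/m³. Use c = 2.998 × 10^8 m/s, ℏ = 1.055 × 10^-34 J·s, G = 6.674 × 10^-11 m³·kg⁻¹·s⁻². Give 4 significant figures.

One Planck energy density: u_P = c⁷/(ℏG²) = 4.632 × 10^113 J/m³.
842 × 4.632 × 10^113 J/m³ = 3.900 × 10^116 J/m³

3.900 × 10^116 J/m³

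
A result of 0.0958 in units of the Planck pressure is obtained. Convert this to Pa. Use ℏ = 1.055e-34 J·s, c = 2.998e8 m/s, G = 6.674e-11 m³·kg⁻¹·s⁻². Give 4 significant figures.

One Planck pressure: p_P = c⁷/(ℏG²) = 4.632e113 Pa.
0.0958 × 4.632e113 Pa = 4.438e112 Pa

4.438e112 Pa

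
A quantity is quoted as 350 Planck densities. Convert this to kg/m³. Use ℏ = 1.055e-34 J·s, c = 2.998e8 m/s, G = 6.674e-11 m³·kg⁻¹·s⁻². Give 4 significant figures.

1.804e99 kg/m³

One Planck density: ρ_P = c⁵/(ℏG²) = 5.154e96 kg/m³.
350 × 5.154e96 kg/m³ = 1.804e99 kg/m³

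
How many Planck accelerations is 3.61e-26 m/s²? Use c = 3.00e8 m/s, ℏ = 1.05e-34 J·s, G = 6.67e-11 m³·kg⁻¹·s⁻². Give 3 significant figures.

6.46e-78

Planck acceleration: a_P = √(c⁷/(ℏG)) = 5.59e51 m/s².
3.61e-26 / 5.59e51 = 6.46e-78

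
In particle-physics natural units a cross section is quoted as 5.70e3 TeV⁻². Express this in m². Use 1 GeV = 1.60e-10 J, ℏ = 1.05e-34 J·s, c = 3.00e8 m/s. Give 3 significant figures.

2.21e-34 m²

Area is [L]² = [E]⁻²·(ℏc)²; restore (ℏc)².
1 GeV⁻² → (ℏc)² × (1 GeV in J)⁻² = 3.88e-32 m².
Convert the energy scale: 5.70e3 TeV⁻² = 5.70e-3 GeV⁻².
Result: 5.70e-3 × 3.88e-32 = 2.21e-34 m².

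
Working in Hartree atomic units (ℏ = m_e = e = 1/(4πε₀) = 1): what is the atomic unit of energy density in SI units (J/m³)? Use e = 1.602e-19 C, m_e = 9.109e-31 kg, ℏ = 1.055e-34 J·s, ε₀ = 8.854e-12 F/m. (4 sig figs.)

The unique combination of the constants set to 1 with dimensions of energy density is u_au = E_h/a₀³ = m_e⁴e¹⁰/((4πε₀)⁵ℏ⁸).
E_h = 4.354e-18 J
a₀ = 5.297e-11 m
E_h/a₀³ = 2.929e13 J/m³

2.929e13 J/m³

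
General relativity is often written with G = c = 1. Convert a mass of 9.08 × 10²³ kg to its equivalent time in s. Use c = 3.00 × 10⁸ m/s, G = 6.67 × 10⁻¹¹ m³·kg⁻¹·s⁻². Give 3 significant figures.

Mass → time via G/c³.
9.08 × 10²³ kg × (G/c³) = 2.24 × 10⁻¹² s

2.24 × 10⁻¹² s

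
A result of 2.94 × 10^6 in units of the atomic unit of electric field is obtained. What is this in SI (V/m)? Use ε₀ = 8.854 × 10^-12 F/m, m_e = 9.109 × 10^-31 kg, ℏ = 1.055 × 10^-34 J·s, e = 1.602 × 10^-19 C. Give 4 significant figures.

One atomic unit of electric field: E_au = E_h/(e a₀) = m_e²e⁵/((4πε₀)³ℏ⁴) = 5.131 × 10^11 V/m.
2.94 × 10^6 × 5.131 × 10^11 V/m = 1.508 × 10^18 V/m

1.508 × 10^18 V/m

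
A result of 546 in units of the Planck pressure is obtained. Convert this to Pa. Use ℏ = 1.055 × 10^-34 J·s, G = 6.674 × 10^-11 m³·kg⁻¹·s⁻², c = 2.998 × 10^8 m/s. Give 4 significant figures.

One Planck pressure: p_P = c⁷/(ℏG²) = 4.632 × 10^113 Pa.
546 × 4.632 × 10^113 Pa = 2.529 × 10^116 Pa

2.529 × 10^116 Pa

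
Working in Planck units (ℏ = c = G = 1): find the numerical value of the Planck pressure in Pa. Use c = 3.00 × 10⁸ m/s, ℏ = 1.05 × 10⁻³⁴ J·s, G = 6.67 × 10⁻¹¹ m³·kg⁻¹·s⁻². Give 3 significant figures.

From ℏ = c = G = 1 the pressure scale is p_P = c⁷/(ℏG²).
  = 2.19 × 10⁵⁹ / 4.67 × 10⁻⁵⁵
  = 4.68 × 10¹¹³ Pa

4.68 × 10¹¹³ Pa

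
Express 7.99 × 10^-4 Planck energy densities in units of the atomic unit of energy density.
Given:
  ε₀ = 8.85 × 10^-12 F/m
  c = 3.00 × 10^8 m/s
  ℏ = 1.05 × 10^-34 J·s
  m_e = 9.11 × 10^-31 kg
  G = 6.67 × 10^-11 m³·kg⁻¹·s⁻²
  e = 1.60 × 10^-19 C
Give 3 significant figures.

1.24 × 10^97

Planck energy density: u_P = c⁷/(ℏG²) = 4.68 × 10^113 J/m³
atomic unit of energy density: u_au = E_h/a₀³ = m_e⁴e¹⁰/((4πε₀)⁵ℏ⁸) = 3.01 × 10^13 J/m³
7.99 × 10^-4 × 4.68 × 10^113 / 3.01 × 10^13 = 1.24 × 10^97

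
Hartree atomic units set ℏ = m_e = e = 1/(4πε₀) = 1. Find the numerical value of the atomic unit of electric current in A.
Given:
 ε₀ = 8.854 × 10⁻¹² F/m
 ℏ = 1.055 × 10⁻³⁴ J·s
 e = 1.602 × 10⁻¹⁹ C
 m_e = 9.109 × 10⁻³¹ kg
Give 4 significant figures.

From ℏ = m_e = e = 1/(4πε₀) = 1 the current scale is I_au = e E_h/ℏ = m_e e⁵/((4πε₀)²ℏ³).
E_h = 4.354 × 10⁻¹⁸ J
e·E_h/ℏ = 6.612 × 10⁻³ A

6.612 × 10⁻³ A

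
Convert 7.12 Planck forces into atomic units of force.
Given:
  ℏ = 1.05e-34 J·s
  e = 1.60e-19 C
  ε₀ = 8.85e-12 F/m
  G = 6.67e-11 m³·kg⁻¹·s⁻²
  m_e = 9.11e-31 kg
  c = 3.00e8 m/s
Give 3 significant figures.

Planck force: F_P = c⁴/G = 1.21e44 N
atomic unit of force: F_au = E_h/a₀ = m_e²e⁶/((4πε₀)³ℏ⁴) = 8.33e-8 N
7.12 × 1.21e44 / 8.33e-8 = 1.04e52

1.04e52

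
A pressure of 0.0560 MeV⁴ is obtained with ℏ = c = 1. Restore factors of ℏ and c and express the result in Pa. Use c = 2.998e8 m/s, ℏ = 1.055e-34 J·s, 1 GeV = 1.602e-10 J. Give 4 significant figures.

Pressure is [E]/[L]³ = [E]⁴/(ℏc)³.
1 GeV⁴ → 1/(ℏc)³ × (1 GeV in J)⁴ = 2.082e37 Pa.
Convert the energy scale: 0.0560 MeV⁴ = 5.60e-14 GeV⁴.
Result: 5.60e-14 × 2.082e37 = 1.166e24 Pa.

1.166e24 Pa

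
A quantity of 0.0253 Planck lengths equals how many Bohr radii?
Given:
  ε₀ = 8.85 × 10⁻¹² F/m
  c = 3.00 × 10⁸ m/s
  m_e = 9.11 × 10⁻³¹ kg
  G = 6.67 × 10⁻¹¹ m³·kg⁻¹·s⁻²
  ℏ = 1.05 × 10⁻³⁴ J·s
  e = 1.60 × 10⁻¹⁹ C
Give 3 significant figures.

Planck length: ℓ_P = √(ℏG/c³) = 1.61 × 10⁻³⁵ m
Bohr radius: a₀ = 4πε₀ℏ²/(m_e e²) = 5.26 × 10⁻¹¹ m
0.0253 × 1.61 × 10⁻³⁵ / 5.26 × 10⁻¹¹ = 7.75 × 10⁻²⁷

7.75 × 10⁻²⁷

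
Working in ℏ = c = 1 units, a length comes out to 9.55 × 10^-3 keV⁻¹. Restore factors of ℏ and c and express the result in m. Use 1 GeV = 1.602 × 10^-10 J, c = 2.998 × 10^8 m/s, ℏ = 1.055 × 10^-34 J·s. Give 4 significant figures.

1.885 × 10^-12 m

A length is [E]⁻¹ in ℏ=c=1; restore one factor of ℏc.
1 GeV⁻¹ → ℏc × (1 GeV in J)⁻¹ = 1.974 × 10^-16 m.
Convert the energy scale: 9.55 × 10^-3 keV⁻¹ = 9.55 × 10^3 GeV⁻¹.
Result: 9.55 × 10^3 × 1.974 × 10^-16 = 1.885 × 10^-12 m.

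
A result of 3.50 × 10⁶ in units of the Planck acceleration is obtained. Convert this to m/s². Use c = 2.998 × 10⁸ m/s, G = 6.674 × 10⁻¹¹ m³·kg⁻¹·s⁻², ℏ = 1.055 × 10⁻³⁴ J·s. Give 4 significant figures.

1.946 × 10⁵⁸ m/s²

One Planck acceleration: a_P = √(c⁷/(ℏG)) = 5.560 × 10⁵¹ m/s².
3.50 × 10⁶ × 5.560 × 10⁵¹ m/s² = 1.946 × 10⁵⁸ m/s²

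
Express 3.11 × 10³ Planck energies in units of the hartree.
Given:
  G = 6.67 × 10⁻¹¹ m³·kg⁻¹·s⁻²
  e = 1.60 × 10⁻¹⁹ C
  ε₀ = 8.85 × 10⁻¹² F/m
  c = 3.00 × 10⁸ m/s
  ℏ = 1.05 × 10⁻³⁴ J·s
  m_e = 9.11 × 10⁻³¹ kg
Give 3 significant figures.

1.39 × 10³⁰

Planck energy: E_P = √(ℏc⁵/G) = 1.96 × 10⁹ J
hartree: E_h = m_e e⁴/(4πε₀ℏ)² = 4.38 × 10⁻¹⁸ J
3.11 × 10³ × 1.96 × 10⁹ / 4.38 × 10⁻¹⁸ = 1.39 × 10³⁰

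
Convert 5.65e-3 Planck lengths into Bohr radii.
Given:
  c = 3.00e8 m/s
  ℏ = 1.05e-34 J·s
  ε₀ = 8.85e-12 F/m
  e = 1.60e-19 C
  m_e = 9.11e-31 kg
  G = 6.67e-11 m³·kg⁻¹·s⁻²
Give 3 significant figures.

1.73e-27

Planck length: ℓ_P = √(ℏG/c³) = 1.61e-35 m
Bohr radius: a₀ = 4πε₀ℏ²/(m_e e²) = 5.26e-11 m
5.65e-3 × 1.61e-35 / 5.26e-11 = 1.73e-27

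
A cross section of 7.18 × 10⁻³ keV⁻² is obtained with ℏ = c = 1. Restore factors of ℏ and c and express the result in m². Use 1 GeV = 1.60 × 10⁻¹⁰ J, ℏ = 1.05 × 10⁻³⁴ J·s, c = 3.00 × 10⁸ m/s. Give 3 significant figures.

2.78 × 10⁻²² m²

Area is [L]² = [E]⁻²·(ℏc)²; restore (ℏc)².
1 GeV⁻² → (ℏc)² × (1 GeV in J)⁻² = 3.88 × 10⁻³² m².
Convert the energy scale: 7.18 × 10⁻³ keV⁻² = 7.18 × 10⁹ GeV⁻².
Result: 7.18 × 10⁹ × 3.88 × 10⁻³² = 2.78 × 10⁻²² m².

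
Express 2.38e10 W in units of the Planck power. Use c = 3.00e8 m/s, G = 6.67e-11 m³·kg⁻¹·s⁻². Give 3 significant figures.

6.53e-43

Planck power: P_P = c⁵/G = 3.64e52 W.
2.38e10 / 3.64e52 = 6.53e-43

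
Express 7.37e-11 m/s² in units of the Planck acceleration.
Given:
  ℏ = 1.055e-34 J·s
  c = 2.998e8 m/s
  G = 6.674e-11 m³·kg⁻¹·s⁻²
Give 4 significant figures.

Planck acceleration: a_P = √(c⁷/(ℏG)) = 5.560e51 m/s².
7.37e-11 / 5.560e51 = 1.325e-62

1.325e-62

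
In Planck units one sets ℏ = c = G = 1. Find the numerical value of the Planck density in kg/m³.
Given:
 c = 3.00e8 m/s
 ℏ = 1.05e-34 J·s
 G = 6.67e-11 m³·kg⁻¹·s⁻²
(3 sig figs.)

5.20e96 kg/m³

ρ_P = c⁵/(ℏG²)
  = 2.43e42 / 4.67e-55
  = 5.20e96 kg/m³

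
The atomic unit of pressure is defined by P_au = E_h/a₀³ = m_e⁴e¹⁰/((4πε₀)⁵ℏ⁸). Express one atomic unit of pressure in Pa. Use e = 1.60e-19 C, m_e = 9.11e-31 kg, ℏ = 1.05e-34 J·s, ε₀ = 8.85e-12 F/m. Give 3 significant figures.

3.01e13 Pa

P_au = E_h/a₀³ = m_e⁴e¹⁰/((4πε₀)⁵ℏ⁸)
E_h = 4.38e-18 J
a₀ = 5.26e-11 m
E_h/a₀³ = 3.01e13 Pa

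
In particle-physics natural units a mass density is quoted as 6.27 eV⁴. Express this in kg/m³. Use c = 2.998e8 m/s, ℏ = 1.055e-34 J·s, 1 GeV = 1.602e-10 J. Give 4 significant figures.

1.452e-15 kg/m³

Mass density is [E]/(c²[L]³) = [E]⁴/(ℏ³c⁵).
1 GeV⁴ → 1/(ℏ³c⁵) × (1 GeV in J)⁴ = 2.316e20 kg/m³.
Convert the energy scale: 6.27 eV⁴ = 6.27e-36 GeV⁴.
Result: 6.27e-36 × 2.316e20 = 1.452e-15 kg/m³.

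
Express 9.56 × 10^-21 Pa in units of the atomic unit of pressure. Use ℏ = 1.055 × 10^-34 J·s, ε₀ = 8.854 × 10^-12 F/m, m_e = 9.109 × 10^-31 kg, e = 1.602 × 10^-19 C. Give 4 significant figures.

atomic unit of pressure: P_au = E_h/a₀³ = m_e⁴e¹⁰/((4πε₀)⁵ℏ⁸) = 2.929 × 10^13 Pa.
9.56 × 10^-21 / 2.929 × 10^13 = 3.264 × 10^-34

3.264 × 10^-34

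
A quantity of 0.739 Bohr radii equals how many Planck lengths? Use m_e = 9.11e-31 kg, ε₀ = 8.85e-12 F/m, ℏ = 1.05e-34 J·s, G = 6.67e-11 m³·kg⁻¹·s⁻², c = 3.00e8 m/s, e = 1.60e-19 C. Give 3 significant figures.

Bohr radius: a₀ = 4πε₀ℏ²/(m_e e²) = 5.26e-11 m
Planck length: ℓ_P = √(ℏG/c³) = 1.61e-35 m
0.739 × 5.26e-11 / 1.61e-35 = 2.41e24

2.41e24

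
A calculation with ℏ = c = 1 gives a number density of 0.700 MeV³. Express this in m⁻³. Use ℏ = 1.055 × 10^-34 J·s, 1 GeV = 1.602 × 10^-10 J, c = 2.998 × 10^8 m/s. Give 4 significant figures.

9.096 × 10^37 m⁻³

Number density is [L]⁻³ = [E]³/(ℏc)³.
1 GeV³ → 1/(ℏc)³ × (1 GeV in J)³ = 1.299 × 10^47 m⁻³.
Convert the energy scale: 0.700 MeV³ = 7.00 × 10^-10 GeV³.
Result: 7.00 × 10^-10 × 1.299 × 10^47 = 9.096 × 10^37 m⁻³.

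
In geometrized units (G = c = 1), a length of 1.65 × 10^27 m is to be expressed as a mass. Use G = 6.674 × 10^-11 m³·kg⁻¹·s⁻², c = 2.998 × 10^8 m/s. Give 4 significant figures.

2.222 × 10^54 kg

Length → mass via c²/G.
1.65 × 10^27 m × (c²/G) = 2.222 × 10^54 kg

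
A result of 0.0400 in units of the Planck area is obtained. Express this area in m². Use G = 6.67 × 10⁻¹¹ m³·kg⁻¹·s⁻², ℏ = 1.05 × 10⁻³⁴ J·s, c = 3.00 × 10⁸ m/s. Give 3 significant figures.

One Planck area: A_P = ℏG/c³ = 2.59 × 10⁻⁷⁰ m².
0.0400 × 2.59 × 10⁻⁷⁰ m² = 1.04 × 10⁻⁷¹ m²

1.04 × 10⁻⁷¹ m²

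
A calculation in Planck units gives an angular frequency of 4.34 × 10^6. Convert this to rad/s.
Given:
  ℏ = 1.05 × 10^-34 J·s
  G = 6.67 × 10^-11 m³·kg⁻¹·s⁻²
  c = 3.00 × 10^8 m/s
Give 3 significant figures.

One Planck angular frequency: ω_P = √(c⁵/(ℏG)) = 1.86 × 10^43 rad/s.
4.34 × 10^6 × 1.86 × 10^43 rad/s = 8.08 × 10^49 rad/s

8.08 × 10^49 rad/s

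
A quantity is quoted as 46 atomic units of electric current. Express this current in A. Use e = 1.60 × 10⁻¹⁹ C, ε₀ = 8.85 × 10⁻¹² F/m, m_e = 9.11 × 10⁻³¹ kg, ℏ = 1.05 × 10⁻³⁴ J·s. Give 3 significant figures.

0.307 A

One atomic unit of electric current: I_au = e E_h/ℏ = m_e e⁵/((4πε₀)²ℏ³) = 6.67 × 10⁻³ A.
46 × 6.67 × 10⁻³ A = 0.307 A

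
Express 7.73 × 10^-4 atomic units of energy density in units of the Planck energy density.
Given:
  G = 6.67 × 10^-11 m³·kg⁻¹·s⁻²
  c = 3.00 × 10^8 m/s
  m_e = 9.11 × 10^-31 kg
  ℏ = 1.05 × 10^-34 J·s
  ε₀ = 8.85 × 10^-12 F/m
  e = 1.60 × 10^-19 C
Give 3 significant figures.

atomic unit of energy density: u_au = E_h/a₀³ = m_e⁴e¹⁰/((4πε₀)⁵ℏ⁸) = 3.01 × 10^13 J/m³
Planck energy density: u_P = c⁷/(ℏG²) = 4.68 × 10^113 J/m³
7.73 × 10^-4 × 3.01 × 10^13 / 4.68 × 10^113 = 4.97 × 10^-104

4.97 × 10^-104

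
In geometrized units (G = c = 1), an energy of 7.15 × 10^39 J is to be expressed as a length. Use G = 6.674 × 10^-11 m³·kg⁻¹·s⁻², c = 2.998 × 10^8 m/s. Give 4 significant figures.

5.907 × 10^-5 m

Energy → length via G/c⁴.
7.15 × 10^39 J × (G/c⁴) = 5.907 × 10^-5 m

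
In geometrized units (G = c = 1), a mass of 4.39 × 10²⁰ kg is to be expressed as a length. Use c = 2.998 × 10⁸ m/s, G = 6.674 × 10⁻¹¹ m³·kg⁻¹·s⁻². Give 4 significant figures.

3.260 × 10⁻⁷ m

In G = c = 1 units mass has dimensions of length; the conversion factor is G/c².
4.39 × 10²⁰ kg × (G/c²) = 3.260 × 10⁻⁷ m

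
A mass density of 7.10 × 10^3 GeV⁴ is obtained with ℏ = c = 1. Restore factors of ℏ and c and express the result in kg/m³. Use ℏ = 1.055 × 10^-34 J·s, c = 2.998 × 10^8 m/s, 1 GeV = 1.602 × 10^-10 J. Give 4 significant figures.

1.644 × 10^24 kg/m³

Mass density is [E]/(c²[L]³) = [E]⁴/(ℏ³c⁵).
1 GeV⁴ → 1/(ℏ³c⁵) × (1 GeV in J)⁴ = 2.316 × 10^20 kg/m³.
Result: 7.10 × 10^3 × 2.316 × 10^20 = 1.644 × 10^24 kg/m³.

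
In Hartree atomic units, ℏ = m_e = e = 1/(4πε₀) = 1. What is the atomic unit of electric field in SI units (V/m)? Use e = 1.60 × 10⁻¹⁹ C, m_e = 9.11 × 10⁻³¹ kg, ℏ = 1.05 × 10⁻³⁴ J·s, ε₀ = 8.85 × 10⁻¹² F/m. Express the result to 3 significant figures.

5.20 × 10¹¹ V/m

Dimensional analysis gives E_au = E_h/(e a₀) = m_e²e⁵/((4πε₀)³ℏ⁴).
E_h = 4.38 × 10⁻¹⁸ J
a₀ = 5.26 × 10⁻¹¹ m
E_h/(e·a₀) = 5.20 × 10¹¹ V/m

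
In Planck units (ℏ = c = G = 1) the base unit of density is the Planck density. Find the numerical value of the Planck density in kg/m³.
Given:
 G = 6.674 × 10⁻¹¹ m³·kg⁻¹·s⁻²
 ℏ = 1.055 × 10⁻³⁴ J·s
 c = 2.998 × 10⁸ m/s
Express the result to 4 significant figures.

5.154 × 10⁹⁶ kg/m³

ρ_P = c⁵/(ℏG²)
  = 2.422 × 10⁴² / 4.699 × 10⁻⁵⁵
  = 5.154 × 10⁹⁶ kg/m³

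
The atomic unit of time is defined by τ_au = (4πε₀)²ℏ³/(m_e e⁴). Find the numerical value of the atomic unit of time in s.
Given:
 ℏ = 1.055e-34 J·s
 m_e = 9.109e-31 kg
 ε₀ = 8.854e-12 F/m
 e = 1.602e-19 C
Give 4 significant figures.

2.423e-17 s

τ_au = (4πε₀)²ℏ³/(m_e e⁴)
E_h = 4.354e-18 J
ℏ/E_h = 2.423e-17 s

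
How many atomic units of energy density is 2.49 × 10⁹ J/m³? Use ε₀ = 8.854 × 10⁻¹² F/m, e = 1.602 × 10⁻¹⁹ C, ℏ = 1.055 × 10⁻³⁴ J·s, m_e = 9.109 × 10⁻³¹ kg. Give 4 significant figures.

atomic unit of energy density: u_au = E_h/a₀³ = m_e⁴e¹⁰/((4πε₀)⁵ℏ⁸) = 2.929 × 10¹³ J/m³.
2.49 × 10⁹ / 2.929 × 10¹³ = 8.501 × 10⁻⁵

8.501 × 10⁻⁵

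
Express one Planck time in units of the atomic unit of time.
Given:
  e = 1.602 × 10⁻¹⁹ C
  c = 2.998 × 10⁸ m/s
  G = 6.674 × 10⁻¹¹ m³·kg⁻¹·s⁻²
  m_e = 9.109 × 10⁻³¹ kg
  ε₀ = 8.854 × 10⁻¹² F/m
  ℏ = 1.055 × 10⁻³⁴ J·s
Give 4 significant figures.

Planck time: t_P = √(ℏG/c⁵) = 5.392 × 10⁻⁴⁴ s
atomic unit of time: τ_au = (4πε₀)²ℏ³/(m_e e⁴) = 2.423 × 10⁻¹⁷ s
ratio = 5.392 × 10⁻⁴⁴ / 2.423 × 10⁻¹⁷ = 2.225 × 10⁻²⁷

2.225 × 10⁻²⁷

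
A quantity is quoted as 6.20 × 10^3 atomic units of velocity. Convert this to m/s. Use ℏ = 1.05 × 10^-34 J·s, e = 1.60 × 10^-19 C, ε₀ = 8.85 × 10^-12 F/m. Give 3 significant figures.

1.36 × 10^10 m/s

One atomic unit of velocity: v_au = e²/(4πε₀ℏ) = 2.19 × 10^6 m/s.
6.20 × 10^3 × 2.19 × 10^6 m/s = 1.36 × 10^10 m/s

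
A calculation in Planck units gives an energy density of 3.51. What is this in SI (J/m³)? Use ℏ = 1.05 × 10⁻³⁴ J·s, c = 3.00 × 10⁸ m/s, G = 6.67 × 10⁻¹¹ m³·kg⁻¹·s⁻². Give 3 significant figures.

1.64 × 10¹¹⁴ J/m³

One Planck energy density: u_P = c⁷/(ℏG²) = 4.68 × 10¹¹³ J/m³.
3.51 × 4.68 × 10¹¹³ J/m³ = 1.64 × 10¹¹⁴ J/m³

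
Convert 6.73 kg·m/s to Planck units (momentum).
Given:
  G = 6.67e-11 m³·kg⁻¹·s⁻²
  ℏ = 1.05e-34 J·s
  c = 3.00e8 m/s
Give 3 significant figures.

Planck momentum: p_P = √(ℏc³/G) = 6.52 kg·m/s.
6.73 / 6.52 = 1.03

1.03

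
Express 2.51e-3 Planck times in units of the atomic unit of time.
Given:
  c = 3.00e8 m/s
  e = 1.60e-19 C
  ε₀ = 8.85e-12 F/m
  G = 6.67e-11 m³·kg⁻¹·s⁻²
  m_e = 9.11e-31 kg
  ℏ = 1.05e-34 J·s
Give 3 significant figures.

Planck time: t_P = √(ℏG/c⁵) = 5.37e-44 s
atomic unit of time: τ_au = (4πε₀)²ℏ³/(m_e e⁴) = 2.40e-17 s
2.51e-3 × 5.37e-44 / 2.40e-17 = 5.62e-30

5.62e-30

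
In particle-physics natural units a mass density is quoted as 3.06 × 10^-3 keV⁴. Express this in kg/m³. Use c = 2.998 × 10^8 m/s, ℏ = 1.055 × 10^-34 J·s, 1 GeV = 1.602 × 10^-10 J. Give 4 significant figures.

Mass density is [E]/(c²[L]³) = [E]⁴/(ℏ³c⁵).
1 GeV⁴ → 1/(ℏ³c⁵) × (1 GeV in J)⁴ = 2.316 × 10^20 kg/m³.
Convert the energy scale: 3.06 × 10^-3 keV⁴ = 3.06 × 10^-27 GeV⁴.
Result: 3.06 × 10^-27 × 2.316 × 10^20 = 7.087 × 10^-7 kg/m³.

7.087 × 10^-7 kg/m³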